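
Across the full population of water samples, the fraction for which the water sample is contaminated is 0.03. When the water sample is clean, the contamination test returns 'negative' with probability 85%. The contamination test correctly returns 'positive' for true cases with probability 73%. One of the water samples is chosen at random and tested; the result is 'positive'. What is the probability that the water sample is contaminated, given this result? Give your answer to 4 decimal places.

Write H for 'the water sample is contaminated'. Prior odds H:¬H = 0.03/0.97 = 0.030928. For the 'positive' outcome, the likelihood ratio is 0.73/0.15 = 4.8667.
Posterior odds = 0.030928 × 4.8667 = 0.15052, so P(H|E) = 0.15052/(1+0.15052) = 0.1308.

P(H | E) ≈ 0.1308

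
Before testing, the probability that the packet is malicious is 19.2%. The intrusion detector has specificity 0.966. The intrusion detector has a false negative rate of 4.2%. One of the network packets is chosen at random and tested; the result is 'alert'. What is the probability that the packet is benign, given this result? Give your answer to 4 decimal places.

Write H for 'the packet is malicious'. Prior odds H:¬H = 0.192/0.808 = 0.23762. For the 'alert' outcome, the likelihood ratio is 0.958/0.034 = 28.176.
Posterior odds = 0.23762 × 28.176 = 6.6954, so P(H|E) = 6.6954/(1+6.6954) = 0.8701. Then P(¬H|E) = 1 − 0.8701 = 0.1299.

P(¬H | E) ≈ 0.1299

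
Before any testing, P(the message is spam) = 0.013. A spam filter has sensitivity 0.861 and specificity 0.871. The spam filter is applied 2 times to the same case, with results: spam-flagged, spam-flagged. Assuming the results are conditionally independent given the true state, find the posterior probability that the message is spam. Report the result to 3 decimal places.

With H the event that the message is spam, the joint likelihood of the observed sequence is P(data|H) = 0.861·0.861 = 0.74132 and P(data|¬H) = 0.129·0.129 = 0.016641.
Bayes: P(H|data) = 0.013·0.74132 / (0.013·0.74132 + 0.987·0.016641) = 0.0096372/0.026062 = 0.3698.

Posterior P(H) ≈ 0.370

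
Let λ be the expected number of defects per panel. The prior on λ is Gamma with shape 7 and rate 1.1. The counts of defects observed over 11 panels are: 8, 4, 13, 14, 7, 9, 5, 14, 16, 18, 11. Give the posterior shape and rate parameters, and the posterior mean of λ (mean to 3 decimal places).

Posterior: Gamma(shape=126, rate=12.1); mean ≈ 10.413

Total count ∑xᵢ = 119 over n = 11 panels.
Gamma is conjugate to the Poisson likelihood: posterior is Gamma(shape = 7+119 = 126, rate = 1.1+11 = 12.1).
E[λ | data] = 126/12.1 = 10.413.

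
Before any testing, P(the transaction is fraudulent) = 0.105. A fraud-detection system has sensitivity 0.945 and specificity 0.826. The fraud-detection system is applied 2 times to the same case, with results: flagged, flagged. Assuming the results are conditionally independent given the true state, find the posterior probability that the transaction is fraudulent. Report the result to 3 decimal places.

Let H be the event that the transaction is fraudulent; start with P(H) = 0.105. P('flagged'|H) = 0.945, P('flagged'|¬H) = 0.174.
Update on result 1 ('flagged'): P(H) ← 0.945·0.1050 / (0.945·0.1050 + 0.174·0.8950) = 0.099225/0.25495 = 0.3892.
Update on result 2 ('flagged'): P(H) ← 0.945·0.3892 / (0.945·0.3892 + 0.174·0.6108) = 0.36778/0.47406 = 0.7758.

Posterior P(H) ≈ 0.776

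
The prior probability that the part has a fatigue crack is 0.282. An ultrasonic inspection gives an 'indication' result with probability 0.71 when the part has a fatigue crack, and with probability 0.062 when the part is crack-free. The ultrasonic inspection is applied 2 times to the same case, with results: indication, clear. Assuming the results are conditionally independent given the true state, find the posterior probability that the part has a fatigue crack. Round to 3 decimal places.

Posterior P(H) ≈ 0.582

With H the event that the part has a fatigue crack, the joint likelihood of the observed sequence is P(data|H) = 0.71·0.29 = 0.20590 and P(data|¬H) = 0.062·0.938 = 0.058156.
Bayes: P(H|data) = 0.282·0.20590 / (0.282·0.20590 + 0.718·0.058156) = 0.058064/0.099820 = 0.5817.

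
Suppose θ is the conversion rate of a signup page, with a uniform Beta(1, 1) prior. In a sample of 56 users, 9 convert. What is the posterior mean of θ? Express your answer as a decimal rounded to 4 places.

The binomial likelihood is conjugate to the Beta prior: with 9 successes and 47 failures, the posterior is Beta(1+9, 1+47) = Beta(10, 48).
E[θ | data] = 10/(10+48) = 0.1724.

Posterior mean ≈ 0.1724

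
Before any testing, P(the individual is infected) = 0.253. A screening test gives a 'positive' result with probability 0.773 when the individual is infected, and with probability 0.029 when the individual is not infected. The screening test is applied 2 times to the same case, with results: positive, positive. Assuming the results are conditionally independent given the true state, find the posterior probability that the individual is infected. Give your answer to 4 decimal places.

Posterior P(H) ≈ 0.9959

Let H be the event that the individual is infected; start with P(H) = 0.253. P('positive'|H) = 0.773, P('positive'|¬H) = 0.029.
Update on result 1 ('positive'): P(H) ← 0.773·0.2530 / (0.773·0.2530 + 0.029·0.7470) = 0.19557/0.21723 = 0.9003.
Update on result 2 ('positive'): P(H) ← 0.773·0.9003 / (0.773·0.9003 + 0.029·0.0997) = 0.69591/0.69881 = 0.9959.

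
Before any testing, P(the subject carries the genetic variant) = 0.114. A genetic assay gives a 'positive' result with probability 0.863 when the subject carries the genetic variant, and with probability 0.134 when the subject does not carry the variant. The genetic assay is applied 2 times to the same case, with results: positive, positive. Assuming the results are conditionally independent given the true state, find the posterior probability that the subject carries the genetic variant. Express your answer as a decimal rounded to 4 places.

Posterior P(H) ≈ 0.8422

Let H be the event that the subject carries the genetic variant; start with P(H) = 0.114. P('positive'|H) = 0.863, P('positive'|¬H) = 0.134.
Update on result 1 ('positive'): P(H) ← 0.863·0.1140 / (0.863·0.1140 + 0.134·0.8860) = 0.098382/0.21711 = 0.4532.
Update on result 2 ('positive'): P(H) ← 0.863·0.4532 / (0.863·0.4532 + 0.134·0.5468) = 0.39107/0.46435 = 0.8422.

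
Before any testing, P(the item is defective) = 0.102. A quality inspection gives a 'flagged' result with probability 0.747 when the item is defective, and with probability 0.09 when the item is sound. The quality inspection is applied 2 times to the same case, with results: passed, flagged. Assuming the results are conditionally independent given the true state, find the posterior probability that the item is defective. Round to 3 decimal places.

With H the event that the item is defective, the joint likelihood of the observed sequence is P(data|H) = 0.253·0.747 = 0.18899 and P(data|¬H) = 0.91·0.09 = 0.081900.
Bayes: P(H|data) = 0.102·0.18899 / (0.102·0.18899 + 0.898·0.081900) = 0.019277/0.092823 = 0.2077.

Posterior P(H) ≈ 0.208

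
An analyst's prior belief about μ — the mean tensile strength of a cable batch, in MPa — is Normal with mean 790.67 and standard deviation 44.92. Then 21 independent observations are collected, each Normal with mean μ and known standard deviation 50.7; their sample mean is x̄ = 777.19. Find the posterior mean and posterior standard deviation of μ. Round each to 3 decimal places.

With known σ, the Normal prior is conjugate. Weight on the data is w = (n/σ²)/(n/σ² + 1/τ₀²) = 0.00816965/(0.00816965+0.00049559) = 0.94281.
Posterior mean = w·x̄ + (1−w)·μ₀ = 0.94281·777.19 + 0.057193·790.67 = 777.961. Posterior variance = 1/(0.00816965+0.00049559) = 115.404, so SD = 10.743.

Posterior mean ≈ 777.961; posterior SD ≈ 10.743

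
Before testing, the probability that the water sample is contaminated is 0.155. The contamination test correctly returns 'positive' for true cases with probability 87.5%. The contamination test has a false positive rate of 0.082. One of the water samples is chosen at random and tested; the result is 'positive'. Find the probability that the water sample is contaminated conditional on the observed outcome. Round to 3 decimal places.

Let H be the event that the water sample is contaminated. P(H) = 0.155, so P(¬H) = 0.845. With E the 'positive' result, P(E|H) = 0.875 and P(E|¬H) = 0.082.
P(E) = 0.875·0.155 + 0.082·0.845 = 0.13562 + 0.069290 = 0.20492.
By Bayes' theorem, P(H|E) = 0.13562 / 0.20492 = 0.662.

P(H | E) ≈ 0.662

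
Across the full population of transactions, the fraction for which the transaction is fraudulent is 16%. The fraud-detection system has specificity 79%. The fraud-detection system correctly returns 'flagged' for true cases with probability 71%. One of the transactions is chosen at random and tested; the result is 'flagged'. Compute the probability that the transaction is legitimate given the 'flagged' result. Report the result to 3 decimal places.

Let H be the event that the transaction is fraudulent. P(H) = 0.16, so P(¬H) = 0.84. With E the 'flagged' result, P(E|H) = 0.71 and P(E|¬H) = 0.21.
P(E) = 0.71·0.16 + 0.21·0.84 = 0.11360 + 0.17640 = 0.29000.
By Bayes' theorem, P(H|E) = 0.11360 / 0.29000 = 0.392. Hence P(¬H|E) = 1 − 0.392 = 0.608.

P(¬H | E) ≈ 0.608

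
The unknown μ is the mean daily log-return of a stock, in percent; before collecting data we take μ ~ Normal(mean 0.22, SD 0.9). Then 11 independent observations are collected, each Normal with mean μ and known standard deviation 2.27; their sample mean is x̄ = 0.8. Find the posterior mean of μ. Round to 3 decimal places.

Prior precision 1/τ₀² = 1/0.9² = 1.23457; data precision n/σ² = 11/2.27² = 2.13472.
Posterior precision = 1.23457 + 2.13472 = 3.36929.
Posterior mean = (1.23457·0.22 + 2.13472·0.8) / 3.36929 = 0.587.

Posterior mean ≈ 0.587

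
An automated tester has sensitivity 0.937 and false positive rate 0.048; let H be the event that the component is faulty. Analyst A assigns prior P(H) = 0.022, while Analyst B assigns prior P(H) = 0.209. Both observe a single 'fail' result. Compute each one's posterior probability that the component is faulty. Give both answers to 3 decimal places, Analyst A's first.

Analyst A: 0.305; Analyst B: 0.838

P('+'|H) = 0.937, P('+'|¬H) = 0.048.
Analyst A: numerator 0.937·0.022 = 0.020614; evidence = 0.020614+0.048·0.978 = 0.067558; posterior = 0.305.
Analyst B: numerator 0.937·0.209 = 0.19583; evidence = 0.19583+0.048·0.791 = 0.23380; posterior = 0.838.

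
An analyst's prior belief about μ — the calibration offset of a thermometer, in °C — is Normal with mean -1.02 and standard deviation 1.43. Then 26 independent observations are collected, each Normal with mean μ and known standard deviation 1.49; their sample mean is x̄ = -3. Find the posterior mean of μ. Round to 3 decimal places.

Posterior mean ≈ -2.921

With known σ, the Normal prior is conjugate. Weight on the data is w = (n/σ²)/(n/σ² + 1/τ₀²) = 11.7112/(11.7112+0.489021) = 0.95992.
Posterior mean = w·x̄ + (1−w)·μ₀ = 0.95992·-3 + 0.040083·-1.02 = -2.921.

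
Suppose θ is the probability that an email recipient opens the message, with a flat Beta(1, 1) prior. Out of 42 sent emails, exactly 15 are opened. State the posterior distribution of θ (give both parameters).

Observing 15 successes and 27 failures updates Beta(1, 1) by adding the success and failure counts to the two shape parameters: α = 1+15 = 16, β = 1+27 = 28.

Posterior: Beta(16, 28)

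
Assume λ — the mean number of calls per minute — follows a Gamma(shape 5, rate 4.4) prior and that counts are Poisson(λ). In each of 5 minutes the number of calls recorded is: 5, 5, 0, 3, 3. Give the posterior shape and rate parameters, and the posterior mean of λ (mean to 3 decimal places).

Total count ∑xᵢ = 16 over n = 5 minutes.
Gamma is conjugate to the Poisson likelihood: posterior is Gamma(shape = 5+16 = 21, rate = 4.4+5 = 9.4).
E[λ | data] = 21/9.4 = 2.234.

Posterior: Gamma(shape=21, rate=9.4); mean ≈ 2.234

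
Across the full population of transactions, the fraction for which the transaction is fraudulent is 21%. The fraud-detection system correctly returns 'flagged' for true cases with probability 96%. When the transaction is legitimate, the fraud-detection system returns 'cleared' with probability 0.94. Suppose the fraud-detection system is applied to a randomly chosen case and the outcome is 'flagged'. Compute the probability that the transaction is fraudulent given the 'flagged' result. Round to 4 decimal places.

Let H be the event that the transaction is fraudulent. P(H) = 0.21, so P(¬H) = 0.79. With E the 'flagged' result, P(E|H) = 0.96 and P(E|¬H) = 0.06.
P(E) = 0.96·0.21 + 0.06·0.79 = 0.20160 + 0.047400 = 0.24900.
By Bayes' theorem, P(H|E) = 0.20160 / 0.24900 = 0.8096.

P(H | E) ≈ 0.8096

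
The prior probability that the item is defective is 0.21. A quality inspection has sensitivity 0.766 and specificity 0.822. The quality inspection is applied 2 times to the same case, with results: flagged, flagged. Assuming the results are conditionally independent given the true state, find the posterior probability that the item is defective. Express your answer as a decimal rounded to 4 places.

Let H be the event that the item is defective; start with P(H) = 0.21. P('flagged'|H) = 0.766, P('flagged'|¬H) = 0.178.
Update on result 1 ('flagged'): P(H) ← 0.766·0.2100 / (0.766·0.2100 + 0.178·0.7900) = 0.16086/0.30148 = 0.5336.
Update on result 2 ('flagged'): P(H) ← 0.766·0.5336 / (0.766·0.5336 + 0.178·0.4664) = 0.40871/0.49174 = 0.8312.

Posterior P(H) ≈ 0.8312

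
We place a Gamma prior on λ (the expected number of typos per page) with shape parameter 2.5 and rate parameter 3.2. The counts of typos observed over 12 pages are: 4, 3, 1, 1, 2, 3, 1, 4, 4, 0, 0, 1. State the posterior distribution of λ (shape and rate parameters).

The Poisson likelihood adds the total count to the shape and the number of exposure periods to the rate. Here ∑xᵢ = 24 and n = 12, so shape 2.5→26.5 and rate 3.2→15.2.

Posterior: Gamma(shape=26.5, rate=15.2)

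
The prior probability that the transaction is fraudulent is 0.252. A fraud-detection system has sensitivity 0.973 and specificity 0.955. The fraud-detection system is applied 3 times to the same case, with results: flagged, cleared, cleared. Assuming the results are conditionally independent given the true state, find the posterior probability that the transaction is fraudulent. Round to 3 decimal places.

Let H be the event that the transaction is fraudulent; start with P(H) = 0.252. P('flagged'|H) = 0.973, P('flagged'|¬H) = 0.045.
Update on result 1 ('flagged'): P(H) ← 0.973·0.2520 / (0.973·0.2520 + 0.045·0.7480) = 0.24520/0.27886 = 0.8793.
Update on result 2 ('cleared'): P(H) ← 0.027·0.8793 / (0.027·0.8793 + 0.955·0.1207) = 0.023741/0.13902 = 0.1708.
Update on result 3 ('cleared'): P(H) ← 0.027·0.1708 / (0.027·0.1708 + 0.955·0.8292) = 0.0046110/0.79652 = 0.0058.

Posterior P(H) ≈ 0.006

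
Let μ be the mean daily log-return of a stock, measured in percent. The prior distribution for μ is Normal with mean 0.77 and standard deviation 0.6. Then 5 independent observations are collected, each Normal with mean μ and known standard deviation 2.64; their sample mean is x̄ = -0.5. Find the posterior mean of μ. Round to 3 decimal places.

Posterior mean ≈ 0.509

With known σ, the Normal prior is conjugate. Weight on the data is w = (n/σ²)/(n/σ² + 1/τ₀²) = 0.717401/(0.717401+2.77778) = 0.20525.
Posterior mean = w·x̄ + (1−w)·μ₀ = 0.20525·-0.5 + 0.79475·0.77 = 0.509.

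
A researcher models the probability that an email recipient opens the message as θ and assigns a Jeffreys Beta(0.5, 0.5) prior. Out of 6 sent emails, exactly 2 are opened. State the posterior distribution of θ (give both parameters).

Observing 2 successes and 4 failures updates Beta(0.5, 0.5) by adding the success and failure counts to the two shape parameters: α = 0.5+2 = 2.5, β = 0.5+4 = 4.5.

Posterior: Beta(2.5, 4.5)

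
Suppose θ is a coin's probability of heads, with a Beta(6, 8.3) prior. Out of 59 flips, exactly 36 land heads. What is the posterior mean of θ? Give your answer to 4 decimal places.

Posterior mean ≈ 0.5730

Observing 36 successes and 23 failures updates Beta(6, 8.3) by adding the success and failure counts to the two shape parameters: α = 6+36 = 42, β = 8.3+23 = 31.3.
Posterior mean = α/(α+β) = 42/73.3 = 0.5730.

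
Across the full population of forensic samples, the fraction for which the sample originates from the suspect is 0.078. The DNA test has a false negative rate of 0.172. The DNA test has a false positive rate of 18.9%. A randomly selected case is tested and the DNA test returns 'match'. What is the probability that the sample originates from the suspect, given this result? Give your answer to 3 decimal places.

Write H for 'the sample originates from the suspect'. Prior odds H:¬H = 0.078/0.922 = 0.084599. For the 'match' outcome, the likelihood ratio is 0.828/0.189 = 4.3810.
Posterior odds = 0.084599 × 4.3810 = 0.37062, so P(H|E) = 0.37062/(1+0.37062) = 0.270.

P(H | E) ≈ 0.270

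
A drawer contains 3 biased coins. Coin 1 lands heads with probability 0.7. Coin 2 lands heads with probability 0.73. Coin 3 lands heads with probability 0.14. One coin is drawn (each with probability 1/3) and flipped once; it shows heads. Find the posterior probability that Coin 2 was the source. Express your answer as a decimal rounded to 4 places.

Posterior probability ≈ 0.4650

Tabulate prior·likelihood by source: [1] prior 0.333333, lik 0.7, product 0.2333; [2] prior 0.333333, lik 0.73, product 0.2433; [3] prior 0.333333, lik 0.14, product 0.04667.
Normalizing constant = 0.52333; the posterior for Coin 2 is its product over the sum, 0.2433/0.52333 = 0.4650.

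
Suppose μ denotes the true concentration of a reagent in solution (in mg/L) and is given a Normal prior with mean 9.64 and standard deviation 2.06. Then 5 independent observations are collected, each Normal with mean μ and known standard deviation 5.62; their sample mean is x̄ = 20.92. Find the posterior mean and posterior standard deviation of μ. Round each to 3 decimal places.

Posterior mean ≈ 14.173; posterior SD ≈ 1.593

Prior precision 1/τ₀² = 1/2.06² = 0.235649; data precision n/σ² = 5/5.62² = 0.158306.
Posterior precision = 0.235649 + 0.158306 = 0.393955, giving posterior SD = 1/√0.393955 = 1.593.
Posterior mean = (0.235649·9.64 + 0.158306·20.92) / 0.393955 = 14.173.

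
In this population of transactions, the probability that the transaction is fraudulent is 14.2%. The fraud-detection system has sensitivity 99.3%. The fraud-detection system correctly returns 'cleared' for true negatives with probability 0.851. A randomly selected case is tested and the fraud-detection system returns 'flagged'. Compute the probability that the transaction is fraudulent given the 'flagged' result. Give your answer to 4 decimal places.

Write H for 'the transaction is fraudulent'. Prior odds H:¬H = 0.142/0.858 = 0.16550. For the 'flagged' outcome, the likelihood ratio is 0.993/0.149 = 6.6644.
Posterior odds = 0.16550 × 6.6644 = 1.1030, so P(H|E) = 1.1030/(1+1.1030) = 0.5245.

P(H | E) ≈ 0.5245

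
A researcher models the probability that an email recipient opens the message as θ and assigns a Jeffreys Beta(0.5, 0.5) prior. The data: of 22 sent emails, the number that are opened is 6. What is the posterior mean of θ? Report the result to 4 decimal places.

Posterior mean ≈ 0.2826

Observing 6 successes and 16 failures updates Beta(0.5, 0.5) by adding the success and failure counts to the two shape parameters: α = 0.5+6 = 6.5, β = 0.5+16 = 16.5.
Posterior mean = α/(α+β) = 6.5/23 = 0.2826.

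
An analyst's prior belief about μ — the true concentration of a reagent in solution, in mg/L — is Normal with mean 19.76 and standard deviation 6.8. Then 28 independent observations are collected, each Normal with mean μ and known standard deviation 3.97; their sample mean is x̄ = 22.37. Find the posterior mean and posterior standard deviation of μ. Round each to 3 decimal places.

With known σ, the Normal prior is conjugate. Weight on the data is w = (n/σ²)/(n/σ² + 1/τ₀²) = 1.77655/(1.77655+0.0216263) = 0.98797.
Posterior mean = w·x̄ + (1−w)·μ₀ = 0.98797·22.37 + 0.012027·19.76 = 22.339. Posterior variance = 1/(1.77655+0.0216263) = 0.556120, so SD = 0.746.

Posterior mean ≈ 22.339; posterior SD ≈ 0.746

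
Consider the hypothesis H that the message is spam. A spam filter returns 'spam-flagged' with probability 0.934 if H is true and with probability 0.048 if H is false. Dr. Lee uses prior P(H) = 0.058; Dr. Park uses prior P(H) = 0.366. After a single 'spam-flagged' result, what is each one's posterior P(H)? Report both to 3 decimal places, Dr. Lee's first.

P('+'|H) = 0.934, P('+'|¬H) = 0.048.
Dr. Lee: numerator 0.934·0.058 = 0.054172; evidence = 0.054172+0.048·0.942 = 0.099388; posterior = 0.545.
Dr. Park: numerator 0.934·0.366 = 0.34184; evidence = 0.34184+0.048·0.634 = 0.37228; posterior = 0.918.

Dr. Lee: 0.545; Dr. Park: 0.918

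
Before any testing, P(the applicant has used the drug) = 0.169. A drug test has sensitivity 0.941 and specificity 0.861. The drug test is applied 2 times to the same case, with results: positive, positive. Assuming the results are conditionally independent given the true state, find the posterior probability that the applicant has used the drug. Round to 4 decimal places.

Posterior P(H) ≈ 0.9031

With H the event that the applicant has used the drug, the joint likelihood of the observed sequence is P(data|H) = 0.941·0.941 = 0.88548 and P(data|¬H) = 0.139·0.139 = 0.019321.
Bayes: P(H|data) = 0.169·0.88548 / (0.169·0.88548 + 0.831·0.019321) = 0.14965/0.16570 = 0.9031.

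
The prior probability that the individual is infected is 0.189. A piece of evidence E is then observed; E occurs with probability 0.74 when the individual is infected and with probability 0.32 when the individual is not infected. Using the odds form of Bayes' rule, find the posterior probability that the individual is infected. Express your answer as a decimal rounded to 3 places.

Prior odds = 0.189/(1−0.189) = 0.23305. In log-odds, ln(0.23305) = -1.4565.
Add log likelihood ratio: ln(2.3125) = 0.83833.
Posterior log-odds = -0.61819, so posterior odds = exp(-0.61819) = 0.53892. Converting, P(H|E) = 0.53892/1.5389 = 0.350.

Posterior probability ≈ 0.350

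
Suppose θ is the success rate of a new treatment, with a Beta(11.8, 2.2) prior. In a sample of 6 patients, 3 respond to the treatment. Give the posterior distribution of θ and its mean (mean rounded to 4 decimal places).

Posterior: Beta(14.8, 5.2); mean ≈ 0.7400

The binomial likelihood is conjugate to the Beta prior: with 3 successes and 3 failures, the posterior is Beta(11.8+3, 2.2+3) = Beta(14.8, 5.2).
Posterior mean = α/(α+β) = 14.8/20 = 0.7400.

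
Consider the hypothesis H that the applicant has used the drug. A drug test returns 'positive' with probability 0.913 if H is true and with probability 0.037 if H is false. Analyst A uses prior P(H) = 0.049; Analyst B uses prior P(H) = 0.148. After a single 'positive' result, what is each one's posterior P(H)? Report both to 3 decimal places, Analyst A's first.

P('+'|H) = 0.913, P('+'|¬H) = 0.037.
Analyst A: numerator 0.913·0.049 = 0.044737; evidence = 0.044737+0.037·0.951 = 0.079924; posterior = 0.560.
Analyst B: numerator 0.913·0.148 = 0.13512; evidence = 0.13512+0.037·0.852 = 0.16665; posterior = 0.811.

Analyst A: 0.560; Analyst B: 0.811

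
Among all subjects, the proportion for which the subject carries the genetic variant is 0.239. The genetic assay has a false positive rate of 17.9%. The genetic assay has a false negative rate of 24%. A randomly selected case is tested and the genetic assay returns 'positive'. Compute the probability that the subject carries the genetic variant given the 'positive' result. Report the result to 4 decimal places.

Write H for 'the subject carries the genetic variant'. Prior odds H:¬H = 0.239/0.761 = 0.31406. For the 'positive' outcome, the likelihood ratio is 0.76/0.179 = 4.2458.
Posterior odds = 0.31406 × 4.2458 = 1.3334, so P(H|E) = 1.3334/(1+1.3334) = 0.5714.

P(H | E) ≈ 0.5714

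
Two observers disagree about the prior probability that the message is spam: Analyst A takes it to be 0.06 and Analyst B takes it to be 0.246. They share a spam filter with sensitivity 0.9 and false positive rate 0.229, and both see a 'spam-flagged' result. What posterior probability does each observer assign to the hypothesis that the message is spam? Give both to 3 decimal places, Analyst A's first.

The likelihood ratio for a 'spam-flagged' result is 0.9/0.229 = 3.9301.
Analyst A: prior odds 0.06/0.94 = 0.063830; posterior odds 0.25086; posterior probability 0.201.
Analyst B: prior odds 0.246/0.754 = 0.32626; posterior odds 1.2822; posterior probability 0.562.

Analyst A: 0.201; Analyst B: 0.562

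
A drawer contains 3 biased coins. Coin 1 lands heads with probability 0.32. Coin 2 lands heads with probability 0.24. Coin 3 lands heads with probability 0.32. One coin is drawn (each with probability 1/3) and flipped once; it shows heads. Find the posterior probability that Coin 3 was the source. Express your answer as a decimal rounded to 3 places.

P(heads|C1) = 0.32; P(heads|C2) = 0.24; P(heads|C3) = 0.32.
Prior × likelihood for each source: 0.333333·0.32=0.1067, 0.333333·0.24=0.08000, 0.333333·0.32=0.1067. Summing gives P(heads) = 0.29333.
P(Coin 3 | heads) = 0.1067 / 0.29333 = 0.364.

Posterior probability ≈ 0.364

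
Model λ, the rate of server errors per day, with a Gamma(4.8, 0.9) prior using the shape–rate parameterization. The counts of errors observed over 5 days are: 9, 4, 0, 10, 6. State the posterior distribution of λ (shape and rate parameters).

The Poisson likelihood adds the total count to the shape and the number of exposure periods to the rate. Here ∑xᵢ = 29 and n = 5, so shape 4.8→33.8 and rate 0.9→5.9.

Posterior: Gamma(shape=33.8, rate=5.9)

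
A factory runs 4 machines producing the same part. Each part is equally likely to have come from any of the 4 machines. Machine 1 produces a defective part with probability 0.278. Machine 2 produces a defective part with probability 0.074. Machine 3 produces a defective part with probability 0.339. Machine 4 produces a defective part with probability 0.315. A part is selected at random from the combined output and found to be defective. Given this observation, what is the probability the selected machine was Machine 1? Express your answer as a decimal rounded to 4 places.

Posterior probability ≈ 0.2763

P(defective|M1) = 0.278; P(defective|M2) = 0.074; P(defective|M3) = 0.339; P(defective|M4) = 0.315.
Prior × likelihood for each source: 0.25·0.278=0.06950, 0.25·0.074=0.01850, 0.25·0.339=0.08475, 0.25·0.315=0.07875. Summing gives P(defective) = 0.25150.
P(Machine 1 | defective) = 0.06950 / 0.25150 = 0.2763.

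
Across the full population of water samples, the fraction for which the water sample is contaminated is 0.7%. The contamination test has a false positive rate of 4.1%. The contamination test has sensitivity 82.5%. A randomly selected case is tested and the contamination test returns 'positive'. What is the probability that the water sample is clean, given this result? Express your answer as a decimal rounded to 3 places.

Let H be the event that the water sample is contaminated. P(H) = 0.007, so P(¬H) = 0.993. With E the 'positive' result, P(E|H) = 0.825 and P(E|¬H) = 0.041.
P(E) = 0.825·0.007 + 0.041·0.993 = 0.0057750 + 0.040713 = 0.046488.
By Bayes' theorem, P(H|E) = 0.0057750 / 0.046488 = 0.124. Hence P(¬H|E) = 1 − 0.124 = 0.876.

P(¬H | E) ≈ 0.876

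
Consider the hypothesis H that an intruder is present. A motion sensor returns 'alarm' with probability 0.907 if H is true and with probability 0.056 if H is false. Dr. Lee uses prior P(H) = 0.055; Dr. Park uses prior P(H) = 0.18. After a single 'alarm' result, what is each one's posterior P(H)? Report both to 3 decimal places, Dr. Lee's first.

The likelihood ratio for an 'alarm' result is 0.907/0.056 = 16.196.
Dr. Lee: prior odds 0.055/0.945 = 0.058201; posterior odds 0.94265; posterior probability 0.485.
Dr. Park: prior odds 0.18/0.82 = 0.21951; posterior odds 3.5553; posterior probability 0.780.

Dr. Lee: 0.485; Dr. Park: 0.780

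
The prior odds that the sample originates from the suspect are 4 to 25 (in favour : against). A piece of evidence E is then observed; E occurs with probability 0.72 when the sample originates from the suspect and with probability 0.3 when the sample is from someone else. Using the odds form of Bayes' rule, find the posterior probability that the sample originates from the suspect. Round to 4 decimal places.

Prior odds = 4/25 = 0.16000. In log-odds, ln(0.16000) = -1.8326.
Add log likelihood ratio: ln(2.4000) = 0.87547.
Posterior log-odds = -0.95711, so posterior odds = exp(-0.95711) = 0.38400. Converting, P(H|E) = 0.38400/1.3840 = 0.2775.

Posterior probability ≈ 0.2775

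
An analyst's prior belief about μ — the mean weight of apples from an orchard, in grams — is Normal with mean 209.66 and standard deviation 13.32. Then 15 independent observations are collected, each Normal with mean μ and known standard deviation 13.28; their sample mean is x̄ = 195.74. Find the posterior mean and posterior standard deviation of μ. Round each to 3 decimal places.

Posterior mean ≈ 196.605; posterior SD ≈ 3.321

Prior precision 1/τ₀² = 1/13.32² = 0.00563627; data precision n/σ² = 15/13.28² = 0.0850541.
Posterior precision = 0.00563627 + 0.0850541 = 0.0906903, giving posterior SD = 1/√0.0906903 = 3.321.
Posterior mean = (0.00563627·209.66 + 0.0850541·195.74) / 0.0906903 = 196.605.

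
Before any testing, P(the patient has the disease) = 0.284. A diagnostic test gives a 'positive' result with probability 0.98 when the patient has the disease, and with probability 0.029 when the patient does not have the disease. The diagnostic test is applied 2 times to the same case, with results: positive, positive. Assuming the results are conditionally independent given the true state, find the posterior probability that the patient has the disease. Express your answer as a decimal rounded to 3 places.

Posterior P(H) ≈ 0.998

With H the event that the patient has the disease, the joint likelihood of the observed sequence is P(data|H) = 0.98·0.98 = 0.96040 and P(data|¬H) = 0.029·0.029 = 0.00084100.
Bayes: P(H|data) = 0.284·0.96040 / (0.284·0.96040 + 0.716·0.00084100) = 0.27275/0.27336 = 0.9978.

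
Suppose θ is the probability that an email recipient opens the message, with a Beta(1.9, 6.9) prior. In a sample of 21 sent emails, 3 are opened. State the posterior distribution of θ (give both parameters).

Posterior: Beta(4.9, 24.9)

Observing 3 successes and 18 failures updates Beta(1.9, 6.9) by adding the success and failure counts to the two shape parameters: α = 1.9+3 = 4.9, β = 6.9+18 = 24.9.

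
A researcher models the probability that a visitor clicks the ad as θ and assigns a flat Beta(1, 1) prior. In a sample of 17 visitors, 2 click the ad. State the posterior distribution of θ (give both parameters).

Observing 2 successes and 15 failures updates Beta(1, 1) by adding the success and failure counts to the two shape parameters: α = 1+2 = 3, β = 1+15 = 16.

Posterior: Beta(3, 16)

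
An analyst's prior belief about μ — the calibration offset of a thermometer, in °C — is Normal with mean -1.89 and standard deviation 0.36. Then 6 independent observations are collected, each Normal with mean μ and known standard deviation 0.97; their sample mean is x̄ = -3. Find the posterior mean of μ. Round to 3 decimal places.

With known σ, the Normal prior is conjugate. Weight on the data is w = (n/σ²)/(n/σ² + 1/τ₀²) = 6.37687/(6.37687+7.71605) = 0.45249.
Posterior mean = w·x̄ + (1−w)·μ₀ = 0.45249·-3 + 0.54751·-1.89 = -2.392.

Posterior mean ≈ -2.392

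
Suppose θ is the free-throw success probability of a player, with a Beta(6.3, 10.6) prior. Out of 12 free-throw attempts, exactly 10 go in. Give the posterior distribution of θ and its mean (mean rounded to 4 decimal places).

The binomial likelihood is conjugate to the Beta prior: with 10 successes and 2 failures, the posterior is Beta(6.3+10, 10.6+2) = Beta(16.3, 12.6).
Posterior mean = α/(α+β) = 16.3/28.9 = 0.5640.

Posterior: Beta(16.3, 12.6); mean ≈ 0.5640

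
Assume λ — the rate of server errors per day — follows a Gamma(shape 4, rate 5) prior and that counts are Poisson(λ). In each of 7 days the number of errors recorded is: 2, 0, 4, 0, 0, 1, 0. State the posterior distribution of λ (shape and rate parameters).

Posterior: Gamma(shape=11, rate=12)

Total count ∑xᵢ = 7 over n = 7 days.
Gamma is conjugate to the Poisson likelihood: posterior is Gamma(shape = 4+7 = 11, rate = 5+7 = 12).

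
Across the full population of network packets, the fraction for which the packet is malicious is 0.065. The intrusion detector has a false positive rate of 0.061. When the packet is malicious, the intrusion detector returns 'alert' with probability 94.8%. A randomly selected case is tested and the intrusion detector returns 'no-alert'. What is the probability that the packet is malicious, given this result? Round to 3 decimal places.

P(H | E) ≈ 0.004

Let H be the event that the packet is malicious. P(H) = 0.065, so P(¬H) = 0.935. With E the 'no-alert' result, P(E|H) = 0.052 and P(E|¬H) = 0.939.
P(E) = 0.052·0.065 + 0.939·0.935 = 0.0033800 + 0.87796 = 0.88135.
By Bayes' theorem, P(H|E) = 0.0033800 / 0.88135 = 0.004.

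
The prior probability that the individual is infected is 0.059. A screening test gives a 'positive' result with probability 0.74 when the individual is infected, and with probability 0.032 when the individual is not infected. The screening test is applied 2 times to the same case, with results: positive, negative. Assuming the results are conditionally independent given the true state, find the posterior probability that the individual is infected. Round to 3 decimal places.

Let H be the event that the individual is infected; start with P(H) = 0.059. P('positive'|H) = 0.74, P('positive'|¬H) = 0.032.
Update on result 1 ('positive'): P(H) ← 0.74·0.0590 / (0.74·0.0590 + 0.032·0.9410) = 0.043660/0.073772 = 0.5918.
Update on result 2 ('negative'): P(H) ← 0.26·0.5918 / (0.26·0.5918 + 0.968·0.4082) = 0.15387/0.54899 = 0.2803.

Posterior P(H) ≈ 0.280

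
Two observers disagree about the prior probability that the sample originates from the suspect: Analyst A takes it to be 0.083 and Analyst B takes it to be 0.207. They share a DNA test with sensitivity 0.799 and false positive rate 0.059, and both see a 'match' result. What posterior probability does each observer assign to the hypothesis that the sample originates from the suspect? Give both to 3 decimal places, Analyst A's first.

The likelihood ratio for a 'match' result is 0.799/0.059 = 13.542.
Analyst A: prior odds 0.083/0.917 = 0.090513; posterior odds 1.2258; posterior probability 0.551.
Analyst B: prior odds 0.207/0.793 = 0.26103; posterior odds 3.5350; posterior probability 0.779.

Analyst A: 0.551; Analyst B: 0.779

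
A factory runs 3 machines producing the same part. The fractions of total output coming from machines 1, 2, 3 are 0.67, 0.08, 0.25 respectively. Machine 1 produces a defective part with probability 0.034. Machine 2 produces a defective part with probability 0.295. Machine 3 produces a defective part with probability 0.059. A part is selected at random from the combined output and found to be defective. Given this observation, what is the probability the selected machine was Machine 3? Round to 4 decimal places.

P(defective|M1) = 0.034; P(defective|M2) = 0.295; P(defective|M3) = 0.059.
Prior × likelihood for each source: 0.67·0.034=0.02278, 0.08·0.295=0.02360, 0.25·0.059=0.01475. Summing gives P(defective) = 0.061130.
P(Machine 3 | defective) = 0.01475 / 0.061130 = 0.2413.

Posterior probability ≈ 0.2413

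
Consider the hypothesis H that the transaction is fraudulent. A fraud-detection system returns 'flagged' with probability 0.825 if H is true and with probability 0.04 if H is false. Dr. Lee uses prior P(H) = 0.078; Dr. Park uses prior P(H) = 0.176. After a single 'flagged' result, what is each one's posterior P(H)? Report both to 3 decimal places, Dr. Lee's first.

Dr. Lee: 0.636; Dr. Park: 0.815

The likelihood ratio for a 'flagged' result is 0.825/0.04 = 20.625.
Dr. Lee: prior odds 0.078/0.922 = 0.084599; posterior odds 1.7448; posterior probability 0.636.
Dr. Park: prior odds 0.176/0.824 = 0.21359; posterior odds 4.4053; posterior probability 0.815.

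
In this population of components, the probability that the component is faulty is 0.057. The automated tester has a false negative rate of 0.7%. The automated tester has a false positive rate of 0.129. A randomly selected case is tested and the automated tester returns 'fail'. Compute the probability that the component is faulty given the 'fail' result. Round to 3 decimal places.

P(H | E) ≈ 0.318

Let H be the event that the component is faulty. P(H) = 0.057, so P(¬H) = 0.943. With E the 'fail' result, P(E|H) = 0.993 and P(E|¬H) = 0.129.
P(E) = 0.993·0.057 + 0.129·0.943 = 0.056601 + 0.12165 = 0.17825.
By Bayes' theorem, P(H|E) = 0.056601 / 0.17825 = 0.318.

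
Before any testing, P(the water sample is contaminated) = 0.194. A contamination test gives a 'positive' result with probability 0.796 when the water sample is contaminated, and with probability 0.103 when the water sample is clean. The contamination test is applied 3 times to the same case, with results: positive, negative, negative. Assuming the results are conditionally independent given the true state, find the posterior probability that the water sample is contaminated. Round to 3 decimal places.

Let H be the event that the water sample is contaminated; start with P(H) = 0.194. P('positive'|H) = 0.796, P('positive'|¬H) = 0.103.
Update on result 1 ('positive'): P(H) ← 0.796·0.1940 / (0.796·0.1940 + 0.103·0.8060) = 0.15442/0.23744 = 0.6504.
Update on result 2 ('negative'): P(H) ← 0.204·0.6504 / (0.204·0.6504 + 0.897·0.3496) = 0.13267/0.44630 = 0.2973.
Update on result 3 ('negative'): P(H) ← 0.204·0.2973 / (0.204·0.2973 + 0.897·0.7027) = 0.060645/0.69099 = 0.0878.

Posterior P(H) ≈ 0.088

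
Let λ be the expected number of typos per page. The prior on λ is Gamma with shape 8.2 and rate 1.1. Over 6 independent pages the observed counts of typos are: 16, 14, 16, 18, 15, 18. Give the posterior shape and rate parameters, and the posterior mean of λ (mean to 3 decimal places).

Posterior: Gamma(shape=105.2, rate=7.1); mean ≈ 14.817

Total count ∑xᵢ = 97 over n = 6 pages.
Gamma is conjugate to the Poisson likelihood: posterior is Gamma(shape = 8.2+97 = 105.2, rate = 1.1+6 = 7.1).
Posterior mean = shape/rate = 105.2/7.1 = 14.817.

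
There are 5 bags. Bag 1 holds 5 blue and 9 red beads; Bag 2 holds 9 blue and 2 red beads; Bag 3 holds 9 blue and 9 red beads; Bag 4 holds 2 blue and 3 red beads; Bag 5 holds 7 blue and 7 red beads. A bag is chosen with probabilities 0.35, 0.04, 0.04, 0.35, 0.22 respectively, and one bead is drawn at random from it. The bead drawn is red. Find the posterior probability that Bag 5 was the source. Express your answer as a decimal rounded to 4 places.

Posterior probability ≈ 0.1922

Tabulate prior·likelihood by source: [1] prior 0.35, lik 0.6429, product 0.2250; [2] prior 0.04, lik 0.1818, product 0.007273; [3] prior 0.04, lik 0.5, product 0.02000; [4] prior 0.35, lik 0.6, product 0.2100; [5] prior 0.22, lik 0.5, product 0.1100.
Normalizing constant = 0.57227; the posterior for Bag 5 is its product over the sum, 0.1100/0.57227 = 0.1922.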